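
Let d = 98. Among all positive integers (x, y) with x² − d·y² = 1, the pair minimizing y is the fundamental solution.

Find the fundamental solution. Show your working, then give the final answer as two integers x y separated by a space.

√98 → a₀=9, period (1,8,1,18); ℓ=4 even so k=3
a_0=9:  p_0=9·1+0=9,  q_0=9·0+1=1
…
a_2=8:  p_2=8·10+9=89,  q_2=8·1+1=9
a_3=1:  p_3=1·89+10=99,  q_3=1·9+1=10
→ (99, 10).  Check: 99²=9801, 98·10²=9800, difference 1.

99 10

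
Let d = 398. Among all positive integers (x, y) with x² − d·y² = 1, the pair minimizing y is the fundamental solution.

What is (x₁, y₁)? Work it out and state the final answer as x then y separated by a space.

399 20

[19; 1,18,1,38] for √398; ℓ=4 ⇒ convergent index 3
step 0: (19, 1)  from 19·(1,0) + (0,1)
step 1: (20, 1)  from 1·(19,1) + (1,0)
step 2: (379, 19)  from 18·(20,1) + (19,1)
step 3: (399, 20)  from 1·(379,19) + (20,1)
fundamental: x₁=399, y₁=20  (since 159201 − 398·400 = 1)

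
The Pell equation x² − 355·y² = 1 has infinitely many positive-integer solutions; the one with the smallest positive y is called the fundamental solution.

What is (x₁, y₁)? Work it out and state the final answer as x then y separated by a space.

[18; 1,5,3,3,1,6,1,3,3,5,1,36] for √355; ℓ=12 ⇒ convergent index 11
i=0: a=18 ⇒ p=18, q=1
…
i=2: a=5 ⇒ p=113, q=6
…
i=10: a=5 ⇒ p=803418, q=42641
i=11: a=1 ⇒ p=954809, q=50676
(x₁, y₁) = (954809, 50676);  954809² − 355·50676² = 1 ✓

954809 50676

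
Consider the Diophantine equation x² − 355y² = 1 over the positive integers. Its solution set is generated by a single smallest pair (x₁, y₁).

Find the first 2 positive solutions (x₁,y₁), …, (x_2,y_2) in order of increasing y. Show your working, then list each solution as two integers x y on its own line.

√355 = [18; 1,5,3,3,1,6,1,3,3,5,1,36, …], period ℓ=12 (even) → k=11
step 0: (18, 1)  from 18·(1,0) + (0,1)
step 1: (19, 1)  from 1·(18,1) + (1,0)
step 2: (113, 6)  from 5·(19,1) + (18,1)
step 3: (358, 19)  from 3·(113,6) + (19,1)
…
step 6: (10457, 555)  from 6·(1545,82) + (1187,63)
step 7: (12002, 637)  from 1·(10457,555) + (1545,82)
step 8: (46463, 2466)  from 3·(12002,637) + (10457,555)
step 9: (151391, 8035)  from 3·(46463,2466) + (12002,637)
step 10: (803418, 42641)  from 5·(151391,8035) + (46463,2466)
step 11: (954809, 50676)  from 1·(803418,42641) + (151391,8035)
→ (954809, 50676).  Check: 954809²=911660226481, 355·50676²=911660226480, difference 1.
n=2: (954809,50676)∘(954809,50676) = (954809·954809+355·50676·50676, 954809·50676+50676·954809) = (1823320452961,96771801768)

954809 50676
1823320452961 96771801768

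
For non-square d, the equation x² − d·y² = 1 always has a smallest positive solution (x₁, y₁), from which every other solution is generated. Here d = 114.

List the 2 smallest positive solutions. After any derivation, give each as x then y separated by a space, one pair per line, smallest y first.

1025 96
2101249 196800

√114 = [10; 1,2,10,2,1,20, …], period ℓ=6 (even) → k=5
k=0  a_k=10  p_k/q_k = 10/1
k=1  a_k=1  p_k/q_k = 11/1
k=2  a_k=2  p_k/q_k = 32/3
…
k=4  a_k=2  p_k/q_k = 694/65
k=5  a_k=1  p_k/q_k = 1025/96
fundamental: x₁=1025, y₁=96  (since 1050625 − 114·9216 = 1)
(1025+96√114)^2 = 2101249 + 196800√114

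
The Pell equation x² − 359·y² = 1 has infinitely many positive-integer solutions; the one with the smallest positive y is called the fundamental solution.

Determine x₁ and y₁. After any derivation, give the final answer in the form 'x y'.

√359 = [18; 1,17,1,36, …], period ℓ=4 (even) → k=3
a_0=18:  p_0=18·1+0=18,  q_0=18·0+1=1
a_1=1:  p_1=1·18+1=19,  q_1=1·1+0=1
a_2=17:  p_2=17·19+18=341,  q_2=17·1+1=18
a_3=1:  p_3=1·341+19=360,  q_3=1·18+1=19
(x₁, y₁) = (360, 19);  360² − 359·19² = 1 ✓

360 19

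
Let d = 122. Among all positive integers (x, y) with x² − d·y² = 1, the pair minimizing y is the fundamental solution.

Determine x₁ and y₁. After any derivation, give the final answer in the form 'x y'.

243 22

[11; 22] for √122; ℓ=1 ⇒ convergent index 1
step 0: (11, 1)  from 11·(1,0) + (0,1)
step 1: (243, 22)  from 22·(11,1) + (1,0)
→ (243, 22).  Check: 243²=59049, 122·22²=59048, difference 1.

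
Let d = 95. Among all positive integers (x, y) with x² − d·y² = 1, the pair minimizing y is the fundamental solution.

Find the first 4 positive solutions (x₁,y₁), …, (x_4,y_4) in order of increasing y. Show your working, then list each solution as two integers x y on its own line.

[9; 1,2,1,18] for √95; ℓ=4 ⇒ convergent index 3
i=0: a=9 ⇒ p=9, q=1
…
i=2: a=2 ⇒ p=29, q=3
i=3: a=1 ⇒ p=39, q=4
fundamental: x₁=39, y₁=4  (since 1521 − 95·16 = 1)
k=2:  x_2 = 39·39+95·4·4 = 3041,  y_2 = 39·4+4·39 = 312
k=3:  x_3 = 39·3041+95·4·312 = 237159,  y_3 = 39·312+4·3041 = 24332
k=4:  x_4 = 39·237159+95·4·24332 = 18495361,  y_4 = 39·24332+4·237159 = 1897584

39 4
3041 312
237159 24332
18495361 1897584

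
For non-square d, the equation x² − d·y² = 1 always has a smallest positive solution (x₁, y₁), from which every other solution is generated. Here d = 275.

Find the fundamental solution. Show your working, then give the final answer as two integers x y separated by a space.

√275 → a₀=16, period (1,1,2,1,1,32); ℓ=6 even so k=5
i=0: a=16 ⇒ p=16, q=1
…
i=4: a=1 ⇒ p=116, q=7
i=5: a=1 ⇒ p=199, q=12
fundamental: x₁=199, y₁=12  (since 39601 − 275·144 = 1)

199 12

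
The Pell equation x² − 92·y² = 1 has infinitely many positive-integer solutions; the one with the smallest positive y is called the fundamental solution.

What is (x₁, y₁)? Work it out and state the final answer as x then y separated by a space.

1151 120

√92 = [9; 1,1,2,4,2,1,1,18, …], period ℓ=8 (even) → k=7
step 0: (9, 1)  from 9·(1,0) + (0,1)
step 1: (10, 1)  from 1·(9,1) + (1,0)
…
step 6: (681, 71)  from 1·(470,49) + (211,22)
step 7: (1151, 120)  from 1·(681,71) + (470,49)
fundamental: x₁=1151, y₁=120  (since 1324801 − 92·14400 = 1)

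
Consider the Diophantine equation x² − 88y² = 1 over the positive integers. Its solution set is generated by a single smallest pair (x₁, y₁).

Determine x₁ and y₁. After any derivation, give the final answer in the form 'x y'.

√88 → a₀=9, period (2,1,1,1,2,18); ℓ=6 even so k=5
i=0: a=9 ⇒ p=9, q=1
i=1: a=2 ⇒ p=19, q=2
i=2: a=1 ⇒ p=28, q=3
i=3: a=1 ⇒ p=47, q=5
i=4: a=1 ⇒ p=75, q=8
i=5: a=2 ⇒ p=197, q=21
fundamental: x₁=197, y₁=21  (since 38809 − 88·441 = 1)

197 21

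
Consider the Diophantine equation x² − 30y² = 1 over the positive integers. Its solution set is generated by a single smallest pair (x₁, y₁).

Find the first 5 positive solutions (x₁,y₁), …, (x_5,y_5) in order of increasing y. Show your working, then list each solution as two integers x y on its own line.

11 2
241 44
5291 966
116161 21208
2550251 465610

√30 = [5; 2,10, …], period ℓ=2 (even) → k=1
step 0: (5, 1)  from 5·(1,0) + (0,1)
step 1: (11, 2)  from 2·(5,1) + (1,0)
→ (11, 2).  Check: 11²=121, 30·2²=120, difference 1.
n=2: (11,2)∘(11,2) = (11·11+30·2·2, 11·2+2·11) = (241,44)
n=3: (241,44)∘(11,2) = (11·241+30·2·44, 11·44+2·241) = (5291,966)
n=4: (5291,966)∘(11,2) = (11·5291+30·2·966, 11·966+2·5291) = (116161,21208)
n=5: (116161,21208)∘(11,2) = (11·116161+30·2·21208, 11·21208+2·116161) = (2550251,465610)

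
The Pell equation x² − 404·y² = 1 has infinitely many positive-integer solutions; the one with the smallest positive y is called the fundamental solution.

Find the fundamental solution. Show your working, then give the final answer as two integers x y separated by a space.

201 10

√404 = [20; 10,40, …], period ℓ=2 (even) → k=1
a_0=20:  p_0=20·1+0=20,  q_0=20·0+1=1
a_1=10:  p_1=10·20+1=201,  q_1=10·1+0=10
(x₁, y₁) = (201, 10);  201² − 404·10² = 1 ✓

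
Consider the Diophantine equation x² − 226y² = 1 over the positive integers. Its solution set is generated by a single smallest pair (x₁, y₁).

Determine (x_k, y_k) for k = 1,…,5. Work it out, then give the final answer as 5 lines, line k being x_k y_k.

√226 → a₀=15, period (30); ℓ=1 odd so k=1
k=0  a_k=15  p_k/q_k = 15/1
k=1  a_k=30  p_k/q_k = 451/30
fundamental: x₁=451, y₁=30  (since 203401 − 226·900 = 1)
k=2:  x_2 = 451·451+226·30·30 = 406801,  y_2 = 451·30+30·451 = 27060
k=3:  x_3 = 451·406801+226·30·27060 = 366934051,  y_3 = 451·27060+30·406801 = 24408090
k=4:  x_4 = 451·366934051+226·30·24408090 = 330974107201,  y_4 = 451·24408090+30·366934051 = 22016070120
k=5:  x_5 = 451·330974107201+226·30·22016070120 = 298538277761251,  y_5 = 451·22016070120+30·330974107201 = 19858470840150

451 30
406801 27060
366934051 24408090
330974107201 22016070120
298538277761251 19858470840150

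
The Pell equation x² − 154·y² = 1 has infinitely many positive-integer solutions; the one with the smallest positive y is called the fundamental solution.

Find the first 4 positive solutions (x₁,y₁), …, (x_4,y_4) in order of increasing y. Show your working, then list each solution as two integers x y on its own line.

√154 = [12; 2,2,3,1,2,1,3,2,2,24, …], period ℓ=10 (even) → k=9
step 0: (12, 1)  from 12·(1,0) + (0,1)
step 1: (25, 2)  from 2·(12,1) + (1,0)
step 2: (62, 5)  from 2·(25,2) + (12,1)
…
step 4: (273, 22)  from 1·(211,17) + (62,5)
step 5: (757, 61)  from 2·(273,22) + (211,17)
…
step 7: (3847, 310)  from 3·(1030,83) + (757,61)
step 8: (8724, 703)  from 2·(3847,310) + (1030,83)
step 9: (21295, 1716)  from 2·(8724,703) + (3847,310)
fundamental: x₁=21295, y₁=1716  (since 453477025 − 154·2944656 = 1)
(x_2, y_2) = (21295·21295 + 154·1716·1716, 21295·1716 + 1716·21295) = (906954049, 73084440)
(x_3, y_3) = (21295·906954049 + 154·1716·73084440, 21295·73084440 + 1716·906954049) = (38627172925615, 3112666297884)
(x_4, y_4) = (21295·38627172925615 + 154·1716·3112666297884, 21295·3112666297884 + 1716·38627172925615) = (1645131293994988801, 132568457553795120)

21295 1716
906954049 73084440
38627172925615 3112666297884
1645131293994988801 132568457553795120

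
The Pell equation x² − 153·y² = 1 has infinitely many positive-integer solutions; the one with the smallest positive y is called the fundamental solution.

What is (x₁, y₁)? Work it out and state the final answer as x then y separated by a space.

2177 176

√153 → a₀=12, period (2,1,2,2,2,1,2,24); ℓ=8 even so k=7
a_0=12:  p_0=12·1+0=12,  q_0=12·0+1=1
…
a_4=2:  p_4=2·99+37=235,  q_4=2·8+3=19
a_5=2:  p_5=2·235+99=569,  q_5=2·19+8=46
a_6=1:  p_6=1·569+235=804,  q_6=1·46+19=65
a_7=2:  p_7=2·804+569=2177,  q_7=2·65+46=176
(x₁, y₁) = (2177, 176);  2177² − 153·176² = 1 ✓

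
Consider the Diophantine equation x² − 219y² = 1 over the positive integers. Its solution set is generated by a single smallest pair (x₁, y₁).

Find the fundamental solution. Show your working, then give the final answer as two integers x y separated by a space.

d=219: √d = [14; 1,3,1,28] (ℓ=4, even), read p_3/q_3
k=0  a_k=14  p_k/q_k = 14/1
k=1  a_k=1  p_k/q_k = 15/1
k=2  a_k=3  p_k/q_k = 59/4
k=3  a_k=1  p_k/q_k = 74/5
→ (74, 5).  Check: 74²=5476, 219·5²=5475, difference 1.

74 5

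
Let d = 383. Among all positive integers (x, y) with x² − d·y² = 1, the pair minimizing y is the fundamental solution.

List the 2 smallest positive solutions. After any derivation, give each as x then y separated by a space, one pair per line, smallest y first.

[19; 1,1,3,19,3,1,1,38] for √383; ℓ=8 ⇒ convergent index 7
step 0: (19, 1)  from 19·(1,0) + (0,1)
…
step 3: (137, 7)  from 3·(39,2) + (20,1)
step 4: (2642, 135)  from 19·(137,7) + (39,2)
step 5: (8063, 412)  from 3·(2642,135) + (137,7)
step 6: (10705, 547)  from 1·(8063,412) + (2642,135)
step 7: (18768, 959)  from 1·(10705,547) + (8063,412)
(x₁, y₁) = (18768, 959);  18768² − 383·959² = 1 ✓
k=2:  x_2 = 18768·18768+383·959·959 = 704475647,  y_2 = 18768·959+959·18768 = 35997024

18768 959
704475647 35997024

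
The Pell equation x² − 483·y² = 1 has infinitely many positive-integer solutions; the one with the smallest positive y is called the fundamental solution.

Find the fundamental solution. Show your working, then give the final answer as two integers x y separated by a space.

[21; 1,42] for √483; ℓ=2 ⇒ convergent index 1
a_0=21:  p_0=21·1+0=21,  q_0=21·0+1=1
a_1=1:  p_1=1·21+1=22,  q_1=1·1+0=1
fundamental: x₁=22, y₁=1  (since 484 − 483·1 = 1)

22 1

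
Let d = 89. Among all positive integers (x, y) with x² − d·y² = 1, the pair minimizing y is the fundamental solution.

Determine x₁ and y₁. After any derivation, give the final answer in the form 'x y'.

500001 53000

[9; 2,3,3,2,18] for √89; ℓ=5 ⇒ convergent index 9
i=0: a=9 ⇒ p=9, q=1
i=1: a=2 ⇒ p=19, q=2
…
i=3: a=3 ⇒ p=217, q=23
…
i=5: a=18 ⇒ p=9217, q=977
…
i=7: a=3 ⇒ p=66019, q=6998
i=8: a=3 ⇒ p=216991, q=23001
i=9: a=2 ⇒ p=500001, q=53000
→ (500001, 53000).  Check: 500001²=250001000001, 89·53000²=250001000000, difference 1.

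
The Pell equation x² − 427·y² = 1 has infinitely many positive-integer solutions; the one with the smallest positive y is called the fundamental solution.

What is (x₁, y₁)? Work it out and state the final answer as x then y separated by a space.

62 3

√427 → a₀=20, period (1,1,1,40); ℓ=4 even so k=3
a_0=20:  p_0=20·1+0=20,  q_0=20·0+1=1
a_1=1:  p_1=1·20+1=21,  q_1=1·1+0=1
a_2=1:  p_2=1·21+20=41,  q_2=1·1+1=2
a_3=1:  p_3=1·41+21=62,  q_3=1·2+1=3
(x₁, y₁) = (62, 3);  62² − 427·3² = 1 ✓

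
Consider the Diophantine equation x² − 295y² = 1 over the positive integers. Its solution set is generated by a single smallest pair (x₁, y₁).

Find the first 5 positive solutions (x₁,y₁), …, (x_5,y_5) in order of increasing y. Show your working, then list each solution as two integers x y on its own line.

[17; 5,1,2,3,2,6,2,3,2,1,5,34] for √295; ℓ=12 ⇒ convergent index 11
i=0: a=17 ⇒ p=17, q=1
i=1: a=5 ⇒ p=86, q=5
…
i=3: a=2 ⇒ p=292, q=17
i=4: a=3 ⇒ p=979, q=57
…
i=6: a=6 ⇒ p=14479, q=843
…
i=8: a=3 ⇒ p=108103, q=6294
i=9: a=2 ⇒ p=247414, q=14405
i=10: a=1 ⇒ p=355517, q=20699
i=11: a=5 ⇒ p=2024999, q=117900
(x₁, y₁) = (2024999, 117900);  2024999² − 295·117900² = 1 ✓
(2024999+117900√295)^2 = 8201241900001 + 477494764200√295
(2024999+117900√295)^3 = 33215013292518224999 + 1933852840020353700√295
(2024999+117900√295)^4 = 134520737404664024967600001 + 7832100134376274949528400√295
(2024999+117900√295)^5 = 544808717447381276777437550624999 + 31719989880021710940200100589500√295

2024999 117900
8201241900001 477494764200
33215013292518224999 1933852840020353700
134520737404664024967600001 7832100134376274949528400
544808717447381276777437550624999 31719989880021710940200100589500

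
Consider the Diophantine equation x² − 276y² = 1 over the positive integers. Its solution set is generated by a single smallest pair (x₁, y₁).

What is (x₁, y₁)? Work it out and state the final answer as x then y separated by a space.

√276 = [16; 1,1,1,1,2,2,2,1,1,1,1,32, …], period ℓ=12 (even) → k=11
i=0: a=16 ⇒ p=16, q=1
i=1: a=1 ⇒ p=17, q=1
…
i=5: a=2 ⇒ p=216, q=13
…
i=8: a=1 ⇒ p=1761, q=106
i=9: a=1 ⇒ p=3007, q=181
i=10: a=1 ⇒ p=4768, q=287
i=11: a=1 ⇒ p=7775, q=468
(x₁, y₁) = (7775, 468);  7775² − 276·468² = 1 ✓

7775 468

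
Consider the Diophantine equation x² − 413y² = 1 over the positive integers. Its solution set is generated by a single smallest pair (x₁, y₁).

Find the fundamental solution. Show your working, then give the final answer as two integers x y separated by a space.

[20; 3,9,1,4,1,9,3,40] for √413; ℓ=8 ⇒ convergent index 7
i=0: a=20 ⇒ p=20, q=1
i=1: a=3 ⇒ p=61, q=3
i=2: a=9 ⇒ p=569, q=28
…
i=4: a=4 ⇒ p=3089, q=152
i=5: a=1 ⇒ p=3719, q=183
i=6: a=9 ⇒ p=36560, q=1799
i=7: a=3 ⇒ p=113399, q=5580
fundamental: x₁=113399, y₁=5580  (since 12859333201 − 413·31136400 = 1)

113399 5580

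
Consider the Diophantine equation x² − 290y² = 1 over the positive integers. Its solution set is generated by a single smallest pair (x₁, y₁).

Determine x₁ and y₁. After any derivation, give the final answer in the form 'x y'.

[17; 34] for √290; ℓ=1 ⇒ convergent index 1
a_0=17:  p_0=17·1+0=17,  q_0=17·0+1=1
a_1=34:  p_1=34·17+1=579,  q_1=34·1+0=34
fundamental: x₁=579, y₁=34  (since 335241 − 290·1156 = 1)

579 34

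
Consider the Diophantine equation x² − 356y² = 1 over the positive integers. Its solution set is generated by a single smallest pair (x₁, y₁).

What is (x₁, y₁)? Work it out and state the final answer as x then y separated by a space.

500001 26500

√356 → a₀=18, period (1,6,1,1,2,…,6,1,36); ℓ=14 even so k=13
a_0=18:  p_0=18·1+0=18,  q_0=18·0+1=1
a_1=1:  p_1=1·18+1=19,  q_1=1·1+0=1
a_2=6:  p_2=6·19+18=132,  q_2=6·1+1=7
a_3=1:  p_3=1·132+19=151,  q_3=1·7+1=8
a_4=1:  p_4=1·151+132=283,  q_4=1·8+7=15
a_5=2:  p_5=2·283+151=717,  q_5=2·15+8=38
a_6=1:  p_6=1·717+283=1000,  q_6=1·38+15=53
a_7=8:  p_7=8·1000+717=8717,  q_7=8·53+38=462
…
a_9=2:  p_9=2·9717+8717=28151,  q_9=2·515+462=1492
a_10=1:  p_10=1·28151+9717=37868,  q_10=1·1492+515=2007
a_11=1:  p_11=1·37868+28151=66019,  q_11=1·2007+1492=3499
a_12=6:  p_12=6·66019+37868=433982,  q_12=6·3499+2007=23001
a_13=1:  p_13=1·433982+66019=500001,  q_13=1·23001+3499=26500
fundamental: x₁=500001, y₁=26500  (since 250001000001 − 356·702250000 = 1)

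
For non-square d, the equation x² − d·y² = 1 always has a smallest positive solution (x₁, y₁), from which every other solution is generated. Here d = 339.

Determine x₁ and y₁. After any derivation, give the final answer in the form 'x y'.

[18; 2,2,2,1,17,1,2,2,2,36] for √339; ℓ=10 ⇒ convergent index 9
i=0: a=18 ⇒ p=18, q=1
…
i=4: a=1 ⇒ p=313, q=17
i=5: a=17 ⇒ p=5542, q=301
i=6: a=1 ⇒ p=5855, q=318
i=7: a=2 ⇒ p=17252, q=937
i=8: a=2 ⇒ p=40359, q=2192
i=9: a=2 ⇒ p=97970, q=5321
(x₁, y₁) = (97970, 5321);  97970² − 339·5321² = 1 ✓

97970 5321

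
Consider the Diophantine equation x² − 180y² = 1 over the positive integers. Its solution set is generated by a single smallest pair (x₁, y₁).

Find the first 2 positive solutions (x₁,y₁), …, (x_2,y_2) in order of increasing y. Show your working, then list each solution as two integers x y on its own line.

[13; 2,2,2,26] for √180; ℓ=4 ⇒ convergent index 3
i=0: a=13 ⇒ p=13, q=1
i=1: a=2 ⇒ p=27, q=2
i=2: a=2 ⇒ p=67, q=5
i=3: a=2 ⇒ p=161, q=12
(x₁, y₁) = (161, 12);  161² − 180·12² = 1 ✓
n=2: (161,12)∘(161,12) = (161·161+180·12·12, 161·12+12·161) = (51841,3864)

161 12
51841 3864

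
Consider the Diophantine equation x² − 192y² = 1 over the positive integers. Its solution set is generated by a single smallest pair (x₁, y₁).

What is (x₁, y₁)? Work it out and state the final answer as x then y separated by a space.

√192 = [13; 1,5,1,26, …], period ℓ=4 (even) → k=3
step 0: (13, 1)  from 13·(1,0) + (0,1)
…
step 2: (83, 6)  from 5·(14,1) + (13,1)
step 3: (97, 7)  from 1·(83,6) + (14,1)
→ (97, 7).  Check: 97²=9409, 192·7²=9408, difference 1.

97 7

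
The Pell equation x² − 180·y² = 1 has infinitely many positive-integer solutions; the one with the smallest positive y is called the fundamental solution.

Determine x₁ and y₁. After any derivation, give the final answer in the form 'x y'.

161 12

√180 = [13; 2,2,2,26, …], period ℓ=4 (even) → k=3
a_0=13:  p_0=13·1+0=13,  q_0=13·0+1=1
a_1=2:  p_1=2·13+1=27,  q_1=2·1+0=2
a_2=2:  p_2=2·27+13=67,  q_2=2·2+1=5
a_3=2:  p_3=2·67+27=161,  q_3=2·5+2=12
fundamental: x₁=161, y₁=12  (since 25921 − 180·144 = 1)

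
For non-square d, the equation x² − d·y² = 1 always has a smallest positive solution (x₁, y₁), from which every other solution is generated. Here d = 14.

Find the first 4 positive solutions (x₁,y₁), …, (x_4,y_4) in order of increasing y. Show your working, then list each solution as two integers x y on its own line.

15 4
449 120
13455 3596
403201 107760

[3; 1,2,1,6] for √14; ℓ=4 ⇒ convergent index 3
k=0  a_k=3  p_k/q_k = 3/1
…
k=2  a_k=2  p_k/q_k = 11/3
k=3  a_k=1  p_k/q_k = 15/4
→ (15, 4).  Check: 15²=225, 14·4²=224, difference 1.
(15+4√14)^2 = 449 + 120√14
(15+4√14)^3 = 13455 + 3596√14
(15+4√14)^4 = 403201 + 107760√14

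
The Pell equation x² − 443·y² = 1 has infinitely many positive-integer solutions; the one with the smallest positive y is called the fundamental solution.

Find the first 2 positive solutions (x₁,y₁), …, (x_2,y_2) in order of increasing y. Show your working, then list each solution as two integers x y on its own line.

d=443: √d = [21; 21,42] (ℓ=2, even), read p_1/q_1
step 0: (21, 1)  from 21·(1,0) + (0,1)
step 1: (442, 21)  from 21·(21,1) + (1,0)
fundamental: x₁=442, y₁=21  (since 195364 − 443·441 = 1)
(442+21√443)^2 = 390727 + 18564√443

442 21
390727 18564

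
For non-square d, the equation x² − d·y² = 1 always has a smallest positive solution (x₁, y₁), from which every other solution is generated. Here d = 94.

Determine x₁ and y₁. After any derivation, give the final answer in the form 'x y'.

√94 = [9; 1,2,3,1,1,…,2,1,18, …], period ℓ=16 (even) → k=15
step 0: (9, 1)  from 9·(1,0) + (0,1)
…
step 3: (97, 10)  from 3·(29,3) + (10,1)
step 4: (126, 13)  from 1·(97,10) + (29,3)
…
step 6: (1241, 128)  from 5·(223,23) + (126,13)
step 7: (1464, 151)  from 1·(1241,128) + (223,23)
…
step 9: (14417, 1487)  from 1·(12953,1336) + (1464,151)
step 10: (85038, 8771)  from 5·(14417,1487) + (12953,1336)
step 11: (99455, 10258)  from 1·(85038,8771) + (14417,1487)
step 12: (184493, 19029)  from 1·(99455,10258) + (85038,8771)
step 13: (652934, 67345)  from 3·(184493,19029) + (99455,10258)
step 14: (1490361, 153719)  from 2·(652934,67345) + (184493,19029)
step 15: (2143295, 221064)  from 1·(1490361,153719) + (652934,67345)
→ (2143295, 221064).  Check: 2143295²=4593713457025, 94·221064²=4593713457024, difference 1.

2143295 221064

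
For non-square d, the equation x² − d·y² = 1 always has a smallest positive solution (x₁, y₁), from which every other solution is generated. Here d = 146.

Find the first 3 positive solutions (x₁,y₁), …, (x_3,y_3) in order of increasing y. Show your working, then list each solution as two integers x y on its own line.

[12; 12,24] for √146; ℓ=2 ⇒ convergent index 1
i=0: a=12 ⇒ p=12, q=1
i=1: a=12 ⇒ p=145, q=12
→ (145, 12).  Check: 145²=21025, 146·12²=21024, difference 1.
n=2: (145,12)∘(145,12) = (145·145+146·12·12, 145·12+12·145) = (42049,3480)
n=3: (42049,3480)∘(145,12) = (145·42049+146·12·3480, 145·3480+12·42049) = (12194065,1009188)

145 12
42049 3480
12194065 1009188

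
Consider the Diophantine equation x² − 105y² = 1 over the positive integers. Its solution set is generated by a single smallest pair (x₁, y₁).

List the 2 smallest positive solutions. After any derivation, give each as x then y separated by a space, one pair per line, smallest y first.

41 4
3361 328

√105 = [10; 4,20, …], period ℓ=2 (even) → k=1
step 0: (10, 1)  from 10·(1,0) + (0,1)
step 1: (41, 4)  from 4·(10,1) + (1,0)
(x₁, y₁) = (41, 4);  41² − 105·4² = 1 ✓
n=2: (41,4)∘(41,4) = (41·41+105·4·4, 41·4+4·41) = (3361,328)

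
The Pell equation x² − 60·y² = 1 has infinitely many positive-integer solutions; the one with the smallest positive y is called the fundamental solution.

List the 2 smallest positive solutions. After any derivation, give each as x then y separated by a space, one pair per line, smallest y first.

31 4
1921 248

√60 → a₀=7, period (1,2,1,14); ℓ=4 even so k=3
a_0=7:  p_0=7·1+0=7,  q_0=7·0+1=1
a_1=1:  p_1=1·7+1=8,  q_1=1·1+0=1
a_2=2:  p_2=2·8+7=23,  q_2=2·1+1=3
a_3=1:  p_3=1·23+8=31,  q_3=1·3+1=4
(x₁, y₁) = (31, 4);  31² − 60·4² = 1 ✓
n=2: (31,4)∘(31,4) = (31·31+60·4·4, 31·4+4·31) = (1921,248)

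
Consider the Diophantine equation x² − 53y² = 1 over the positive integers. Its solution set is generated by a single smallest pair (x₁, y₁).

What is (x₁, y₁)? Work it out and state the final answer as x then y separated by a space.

66249 9100

[7; 3,1,1,3,14] for √53; ℓ=5 ⇒ convergent index 9
i=0: a=7 ⇒ p=7, q=1
i=1: a=3 ⇒ p=22, q=3
…
i=3: a=1 ⇒ p=51, q=7
…
i=6: a=3 ⇒ p=7979, q=1096
…
i=8: a=1 ⇒ p=18557, q=2549
i=9: a=3 ⇒ p=66249, q=9100
(x₁, y₁) = (66249, 9100);  66249² − 53·9100² = 1 ✓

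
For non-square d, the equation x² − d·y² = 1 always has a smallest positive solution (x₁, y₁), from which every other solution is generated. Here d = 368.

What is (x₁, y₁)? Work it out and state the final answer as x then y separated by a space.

1151 60

√368 = [19; 5,2,5,38, …], period ℓ=4 (even) → k=3
a_0=19:  p_0=19·1+0=19,  q_0=19·0+1=1
…
a_2=2:  p_2=2·96+19=211,  q_2=2·5+1=11
a_3=5:  p_3=5·211+96=1151,  q_3=5·11+5=60
(x₁, y₁) = (1151, 60);  1151² − 368·60² = 1 ✓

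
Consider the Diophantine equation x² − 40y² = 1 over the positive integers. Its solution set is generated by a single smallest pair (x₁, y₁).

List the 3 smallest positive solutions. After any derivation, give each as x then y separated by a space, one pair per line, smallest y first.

19 3
721 114
27379 4329

[6; 3,12] for √40; ℓ=2 ⇒ convergent index 1
i=0: a=6 ⇒ p=6, q=1
i=1: a=3 ⇒ p=19, q=3
(x₁, y₁) = (19, 3);  19² − 40·3² = 1 ✓
(x_2, y_2) = (19·19 + 40·3·3, 19·3 + 3·19) = (721, 114)
(x_3, y_3) = (19·721 + 40·3·114, 19·114 + 3·721) = (27379, 4329)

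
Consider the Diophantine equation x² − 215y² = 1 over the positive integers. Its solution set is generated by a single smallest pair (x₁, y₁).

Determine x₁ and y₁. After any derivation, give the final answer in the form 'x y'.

44 3

√215 → a₀=14, period (1,1,1,28); ℓ=4 even so k=3
k=0  a_k=14  p_k/q_k = 14/1
k=1  a_k=1  p_k/q_k = 15/1
k=2  a_k=1  p_k/q_k = 29/2
k=3  a_k=1  p_k/q_k = 44/3
(x₁, y₁) = (44, 3);  44² − 215·3² = 1 ✓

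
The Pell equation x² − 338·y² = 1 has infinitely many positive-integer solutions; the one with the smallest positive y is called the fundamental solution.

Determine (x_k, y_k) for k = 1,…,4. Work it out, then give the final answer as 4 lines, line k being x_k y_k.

114243 6214
26102926097 1419812004
5964153172084899 324407165539730
1362725501650887306817 74122495624090936776

[18; 2,1,1,2,36] for √338; ℓ=5 ⇒ convergent index 9
i=0: a=18 ⇒ p=18, q=1
…
i=6: a=2 ⇒ p=17631, q=959
i=7: a=1 ⇒ p=26327, q=1432
i=8: a=1 ⇒ p=43958, q=2391
i=9: a=2 ⇒ p=114243, q=6214
→ (114243, 6214).  Check: 114243²=13051463049, 338·6214²=13051463048, difference 1.
k=2:  x_2 = 114243·114243+338·6214·6214 = 26102926097,  y_2 = 114243·6214+6214·114243 = 1419812004
k=3:  x_3 = 114243·26102926097+338·6214·1419812004 = 5964153172084899,  y_3 = 114243·1419812004+6214·26102926097 = 324407165539730
k=4:  x_4 = 114243·5964153172084899+338·6214·324407165539730 = 1362725501650887306817,  y_4 = 114243·324407165539730+6214·5964153172084899 = 74122495624090936776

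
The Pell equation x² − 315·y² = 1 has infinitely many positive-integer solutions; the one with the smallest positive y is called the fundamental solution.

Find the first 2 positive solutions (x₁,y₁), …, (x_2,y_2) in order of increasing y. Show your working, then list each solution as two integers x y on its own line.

√315 → a₀=17, period (1,2,1,34); ℓ=4 even so k=3
i=0: a=17 ⇒ p=17, q=1
i=1: a=1 ⇒ p=18, q=1
i=2: a=2 ⇒ p=53, q=3
i=3: a=1 ⇒ p=71, q=4
→ (71, 4).  Check: 71²=5041, 315·4²=5040, difference 1.
(71+4√315)^2 = 10081 + 568√315

71 4
10081 568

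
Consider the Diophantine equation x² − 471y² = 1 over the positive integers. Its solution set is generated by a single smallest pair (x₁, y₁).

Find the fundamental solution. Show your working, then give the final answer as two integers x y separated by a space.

√471 → a₀=21, period (1,2,2,1,3,…,2,1,42); ℓ=14 even so k=13
step 0: (21, 1)  from 21·(1,0) + (0,1)
…
step 2: (65, 3)  from 2·(22,1) + (21,1)
…
step 4: (217, 10)  from 1·(152,7) + (65,3)
step 5: (803, 37)  from 3·(217,10) + (152,7)
step 6: (3429, 158)  from 4·(803,37) + (217,10)
…
step 8: (198665, 9154)  from 4·(48809,2249) + (3429,158)
…
step 10: (843469, 38865)  from 1·(644804,29711) + (198665,9154)
step 11: (2331742, 107441)  from 2·(843469,38865) + (644804,29711)
step 12: (5506953, 253747)  from 2·(2331742,107441) + (843469,38865)
step 13: (7838695, 361188)  from 1·(5506953,253747) + (2331742,107441)
(x₁, y₁) = (7838695, 361188);  7838695² − 471·361188² = 1 ✓

7838695 361188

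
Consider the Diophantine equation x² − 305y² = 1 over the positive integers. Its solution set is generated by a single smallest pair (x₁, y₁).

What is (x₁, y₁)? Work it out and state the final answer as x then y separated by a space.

489 28

d=305: √d = [17; 2,6,2,34] (ℓ=4, even), read p_3/q_3
i=0: a=17 ⇒ p=17, q=1
i=1: a=2 ⇒ p=35, q=2
i=2: a=6 ⇒ p=227, q=13
i=3: a=2 ⇒ p=489, q=28
(x₁, y₁) = (489, 28);  489² − 305·28² = 1 ✓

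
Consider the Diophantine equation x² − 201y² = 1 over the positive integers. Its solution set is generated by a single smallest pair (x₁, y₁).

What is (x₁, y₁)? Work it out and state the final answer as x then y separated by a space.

515095 36332

d=201: √d = [14; 5,1,1,1,2,…,1,5,28] (ℓ=14, even), read p_13/q_13
k=0  a_k=14  p_k/q_k = 14/1
k=1  a_k=5  p_k/q_k = 71/5
k=2  a_k=1  p_k/q_k = 85/6
…
k=4  a_k=1  p_k/q_k = 241/17
k=5  a_k=2  p_k/q_k = 638/45
…
k=8  a_k=1  p_k/q_k = 8549/603
k=9  a_k=2  p_k/q_k = 24768/1747
k=10  a_k=1  p_k/q_k = 33317/2350
k=11  a_k=1  p_k/q_k = 58085/4097
k=12  a_k=1  p_k/q_k = 91402/6447
k=13  a_k=5  p_k/q_k = 515095/36332
fundamental: x₁=515095, y₁=36332  (since 265322859025 − 201·1320014224 = 1)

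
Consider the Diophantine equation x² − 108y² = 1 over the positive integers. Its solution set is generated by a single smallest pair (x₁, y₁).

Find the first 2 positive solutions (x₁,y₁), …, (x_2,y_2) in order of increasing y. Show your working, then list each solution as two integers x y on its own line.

1351 130
3650401 351260

[10; 2,1,1,4,1,1,2,20] for √108; ℓ=8 ⇒ convergent index 7
a_0=10:  p_0=10·1+0=10,  q_0=10·0+1=1
…
a_4=4:  p_4=4·52+31=239,  q_4=4·5+3=23
a_5=1:  p_5=1·239+52=291,  q_5=1·23+5=28
a_6=1:  p_6=1·291+239=530,  q_6=1·28+23=51
a_7=2:  p_7=2·530+291=1351,  q_7=2·51+28=130
fundamental: x₁=1351, y₁=130  (since 1825201 − 108·16900 = 1)
(1351+130√108)^2 = 3650401 + 351260√108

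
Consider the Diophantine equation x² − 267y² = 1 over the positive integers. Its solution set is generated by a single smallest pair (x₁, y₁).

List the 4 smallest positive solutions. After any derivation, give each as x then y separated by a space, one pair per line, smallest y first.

√267 = [16; 2,1,15,1,2,32, …], period ℓ=6 (even) → k=5
a_0=16:  p_0=16·1+0=16,  q_0=16·0+1=1
a_1=2:  p_1=2·16+1=33,  q_1=2·1+0=2
a_2=1:  p_2=1·33+16=49,  q_2=1·2+1=3
a_3=15:  p_3=15·49+33=768,  q_3=15·3+2=47
a_4=1:  p_4=1·768+49=817,  q_4=1·47+3=50
a_5=2:  p_5=2·817+768=2402,  q_5=2·50+47=147
→ (2402, 147).  Check: 2402²=5769604, 267·147²=5769603, difference 1.
(x_2, y_2) = (2402·2402 + 267·147·147, 2402·147 + 147·2402) = (11539207, 706188)
(x_3, y_3) = (2402·11539207 + 267·147·706188, 2402·706188 + 147·11539207) = (55434348026, 3392527005)
(x_4, y_4) = (2402·55434348026 + 267·147·3392527005, 2402·3392527005 + 147·55434348026) = (266306596377697, 16297699025832)

2402 147
11539207 706188
55434348026 3392527005
266306596377697 16297699025832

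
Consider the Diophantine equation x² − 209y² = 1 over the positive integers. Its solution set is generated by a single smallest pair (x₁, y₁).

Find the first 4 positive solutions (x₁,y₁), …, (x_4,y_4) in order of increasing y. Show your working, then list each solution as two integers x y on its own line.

46551 3220
4333991201 299788440
403503248748951 27910903337660
37566959460690844801 2598560922243032880

[14; 2,5,3,2,3,5,2,28] for √209; ℓ=8 ⇒ convergent index 7
i=0: a=14 ⇒ p=14, q=1
i=1: a=2 ⇒ p=29, q=2
…
i=3: a=3 ⇒ p=506, q=35
…
i=6: a=5 ⇒ p=21266, q=1471
i=7: a=2 ⇒ p=46551, q=3220
fundamental: x₁=46551, y₁=3220  (since 2166995601 − 209·10368400 = 1)
n=2: (46551,3220)∘(46551,3220) = (46551·46551+209·3220·3220, 46551·3220+3220·46551) = (4333991201,299788440)
n=3: (4333991201,299788440)∘(46551,3220) = (46551·4333991201+209·3220·299788440, 46551·299788440+3220·4333991201) = (403503248748951,27910903337660)
n=4: (403503248748951,27910903337660)∘(46551,3220) = (46551·403503248748951+209·3220·27910903337660, 46551·27910903337660+3220·403503248748951) = (37566959460690844801,2598560922243032880)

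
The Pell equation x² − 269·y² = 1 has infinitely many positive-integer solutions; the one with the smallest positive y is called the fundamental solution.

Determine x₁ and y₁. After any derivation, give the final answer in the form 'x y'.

d=269: √d = [16; 2,2,32] (ℓ=3, odd), read p_5/q_5
k=0  a_k=16  p_k/q_k = 16/1
k=1  a_k=2  p_k/q_k = 33/2
…
k=4  a_k=2  p_k/q_k = 5396/329
k=5  a_k=2  p_k/q_k = 13449/820
fundamental: x₁=13449, y₁=820  (since 180875601 − 269·672400 = 1)

13449 820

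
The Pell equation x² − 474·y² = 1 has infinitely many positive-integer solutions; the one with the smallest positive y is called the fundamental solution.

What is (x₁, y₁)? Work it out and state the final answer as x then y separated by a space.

193549 8890

d=474: √d = [21; 1,3,2,1,1,…,3,1,42] (ℓ=14, even), read p_13/q_13
k=0  a_k=21  p_k/q_k = 21/1
k=1  a_k=1  p_k/q_k = 22/1
k=2  a_k=3  p_k/q_k = 87/4
k=3  a_k=2  p_k/q_k = 196/9
k=4  a_k=1  p_k/q_k = 283/13
k=5  a_k=1  p_k/q_k = 479/22
k=6  a_k=1  p_k/q_k = 762/35
…
k=8  a_k=1  p_k/q_k = 5813/267
k=9  a_k=1  p_k/q_k = 10864/499
…
k=11  a_k=2  p_k/q_k = 44218/2031
k=12  a_k=3  p_k/q_k = 149331/6859
k=13  a_k=1  p_k/q_k = 193549/8890
(x₁, y₁) = (193549, 8890);  193549² − 474·8890² = 1 ✓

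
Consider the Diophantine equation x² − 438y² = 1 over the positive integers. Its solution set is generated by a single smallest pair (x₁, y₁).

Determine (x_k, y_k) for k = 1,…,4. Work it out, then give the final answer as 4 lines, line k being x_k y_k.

√438 → a₀=20, period (1,12,1,40); ℓ=4 even so k=3
step 0: (20, 1)  from 20·(1,0) + (0,1)
step 1: (21, 1)  from 1·(20,1) + (1,0)
step 2: (272, 13)  from 12·(21,1) + (20,1)
step 3: (293, 14)  from 1·(272,13) + (21,1)
(x₁, y₁) = (293, 14);  293² − 438·14² = 1 ✓
k=2:  x_2 = 293·293+438·14·14 = 171697,  y_2 = 293·14+14·293 = 8204
k=3:  x_3 = 293·171697+438·14·8204 = 100614149,  y_3 = 293·8204+14·171697 = 4807530
k=4:  x_4 = 293·100614149+438·14·4807530 = 58959719617,  y_4 = 293·4807530+14·100614149 = 2817204376

293 14
171697 8204
100614149 4807530
58959719617 2817204376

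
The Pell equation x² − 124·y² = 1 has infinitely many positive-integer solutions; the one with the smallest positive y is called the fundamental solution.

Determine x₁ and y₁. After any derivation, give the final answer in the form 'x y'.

√124 → a₀=11, period (7,2,1,1,1,…,2,7,22); ℓ=16 even so k=15
k=0  a_k=11  p_k/q_k = 11/1
…
k=2  a_k=2  p_k/q_k = 167/15
…
k=6  a_k=3  p_k/q_k = 2383/214
k=7  a_k=1  p_k/q_k = 3040/273
k=8  a_k=4  p_k/q_k = 14543/1306
k=9  a_k=1  p_k/q_k = 17583/1579
…
k=12  a_k=1  p_k/q_k = 152167/13665
k=13  a_k=1  p_k/q_k = 237042/21287
k=14  a_k=2  p_k/q_k = 626251/56239
k=15  a_k=7  p_k/q_k = 4620799/414960
fundamental: x₁=4620799, y₁=414960  (since 21351783398401 − 124·172191801600 = 1)

4620799 414960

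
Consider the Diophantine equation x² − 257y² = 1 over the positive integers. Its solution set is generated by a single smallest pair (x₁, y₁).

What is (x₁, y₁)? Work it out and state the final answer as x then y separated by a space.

513 32

√257 → a₀=16, period (32); ℓ=1 odd so k=1
k=0  a_k=16  p_k/q_k = 16/1
k=1  a_k=32  p_k/q_k = 513/32
fundamental: x₁=513, y₁=32  (since 263169 − 257·1024 = 1)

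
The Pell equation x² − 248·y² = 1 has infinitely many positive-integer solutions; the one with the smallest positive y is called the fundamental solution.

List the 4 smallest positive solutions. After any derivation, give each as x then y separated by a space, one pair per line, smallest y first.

63 4
7937 504
999999 63500
125991937 8000496

[15; 1,2,1,30] for √248; ℓ=4 ⇒ convergent index 3
k=0  a_k=15  p_k/q_k = 15/1
…
k=2  a_k=2  p_k/q_k = 47/3
k=3  a_k=1  p_k/q_k = 63/4
fundamental: x₁=63, y₁=4  (since 3969 − 248·16 = 1)
(63+4√248)^2 = 7937 + 504√248
(63+4√248)^3 = 999999 + 63500√248
(63+4√248)^4 = 125991937 + 8000496√248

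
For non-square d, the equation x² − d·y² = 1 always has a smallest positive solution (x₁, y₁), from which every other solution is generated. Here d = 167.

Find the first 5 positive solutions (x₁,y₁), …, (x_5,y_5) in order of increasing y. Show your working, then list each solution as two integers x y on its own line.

√167 = [12; 1,11,1,24, …], period ℓ=4 (even) → k=3
a_0=12:  p_0=12·1+0=12,  q_0=12·0+1=1
a_1=1:  p_1=1·12+1=13,  q_1=1·1+0=1
a_2=11:  p_2=11·13+12=155,  q_2=11·1+1=12
a_3=1:  p_3=1·155+13=168,  q_3=1·12+1=13
→ (168, 13).  Check: 168²=28224, 167·13²=28223, difference 1.
(x_2, y_2) = (168·168 + 167·13·13, 168·13 + 13·168) = (56447, 4368)
(x_3, y_3) = (168·56447 + 167·13·4368, 168·4368 + 13·56447) = (18966024, 1467635)
(x_4, y_4) = (168·18966024 + 167·13·1467635, 168·1467635 + 13·18966024) = (6372527617, 493120992)
(x_5, y_5) = (168·6372527617 + 167·13·493120992, 168·493120992 + 13·6372527617) = (2141150313288, 165687185677)

168 13
56447 4368
18966024 1467635
6372527617 493120992
2141150313288 165687185677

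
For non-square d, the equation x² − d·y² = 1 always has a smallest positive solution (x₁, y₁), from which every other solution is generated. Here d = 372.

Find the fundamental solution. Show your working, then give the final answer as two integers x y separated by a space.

12151 630

[19; 3,2,12,2,3,38] for √372; ℓ=6 ⇒ convergent index 5
a_0=19:  p_0=19·1+0=19,  q_0=19·0+1=1
…
a_2=2:  p_2=2·58+19=135,  q_2=2·3+1=7
…
a_4=2:  p_4=2·1678+135=3491,  q_4=2·87+7=181
a_5=3:  p_5=3·3491+1678=12151,  q_5=3·181+87=630
(x₁, y₁) = (12151, 630);  12151² − 372·630² = 1 ✓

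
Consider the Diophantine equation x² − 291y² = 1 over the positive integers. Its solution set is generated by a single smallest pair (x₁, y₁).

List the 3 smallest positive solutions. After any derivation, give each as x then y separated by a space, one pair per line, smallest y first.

290 17
168199 9860
97555130 5718783

d=291: √d = [17; 17,34] (ℓ=2, even), read p_1/q_1
a_0=17:  p_0=17·1+0=17,  q_0=17·0+1=1
a_1=17:  p_1=17·17+1=290,  q_1=17·1+0=17
(x₁, y₁) = (290, 17);  290² − 291·17² = 1 ✓
(290+17√291)^2 = 168199 + 9860√291
(290+17√291)^3 = 97555130 + 5718783√291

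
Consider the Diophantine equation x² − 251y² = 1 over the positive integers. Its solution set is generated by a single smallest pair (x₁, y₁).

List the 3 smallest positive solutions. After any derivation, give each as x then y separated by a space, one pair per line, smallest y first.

3674890 231957
27009633024199 1704832919460
198514860608593651330 12530146894788486843

[15; 1,5,2,1,2,…,5,1,30] for √251; ℓ=14 ⇒ convergent index 13
i=0: a=15 ⇒ p=15, q=1
i=1: a=1 ⇒ p=16, q=1
i=2: a=5 ⇒ p=95, q=6
i=3: a=2 ⇒ p=206, q=13
…
i=5: a=2 ⇒ p=808, q=51
i=6: a=2 ⇒ p=1917, q=121
i=7: a=15 ⇒ p=29563, q=1866
i=8: a=2 ⇒ p=61043, q=3853
i=9: a=2 ⇒ p=151649, q=9572
i=10: a=1 ⇒ p=212692, q=13425
i=11: a=2 ⇒ p=577033, q=36422
i=12: a=5 ⇒ p=3097857, q=195535
i=13: a=1 ⇒ p=3674890, q=231957
→ (3674890, 231957).  Check: 3674890²=13504816512100, 251·231957²=13504816512099, difference 1.
(3674890+231957√251)^2 = 27009633024199 + 1704832919460√251
(3674890+231957√251)^3 = 198514860608593651330 + 12530146894788486843√251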